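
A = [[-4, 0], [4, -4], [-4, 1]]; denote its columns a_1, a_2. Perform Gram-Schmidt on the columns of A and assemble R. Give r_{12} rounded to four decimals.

e_1 = a_1/‖a_1‖ = (-4, 4, -4)/6.9282 = (-0.5774, 0.5774, -0.5774).
r_{12} = e_1·a_2 = -2.8868.

r_{12} = -2.8868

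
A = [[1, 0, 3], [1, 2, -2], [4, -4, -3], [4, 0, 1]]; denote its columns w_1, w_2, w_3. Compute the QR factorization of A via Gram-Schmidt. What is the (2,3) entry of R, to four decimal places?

r_{23} = 1.3564

w_1 = (1, 1, 4, 4); ‖w_1‖ = 5.8310, so e_1 = (0.1715, 0.1715, 0.6860, 0.6860).
e_1·w_2 = 0.1715·0 + 0.1715·2 + 0.6860·(-4) + 0.6860·0 = -2.4010.
u_2 = w_2 + 2.4010·e_1 = (0.4118, 2.4118, -2.3529, 1.6471).
‖u_2‖ = 3.7730, so e_2 = (0.1091, 0.6392, -0.6236, 0.4365).
r_{23} = e_2·w_3 = 1.3564.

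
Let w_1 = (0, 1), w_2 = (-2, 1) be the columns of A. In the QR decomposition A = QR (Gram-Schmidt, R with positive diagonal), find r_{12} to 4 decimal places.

q_1 = w_1/‖w_1‖ = (0, 1)/1.0000 = (0.0000, 1.0000).
r_{12} = q_1·w_2 = 1.0000.

r_{12} = 1.0000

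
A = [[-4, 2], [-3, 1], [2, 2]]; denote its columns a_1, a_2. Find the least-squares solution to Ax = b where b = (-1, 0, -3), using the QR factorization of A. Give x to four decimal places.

a_1 = (-4, -3, 2); ‖a_1‖ = 5.3852, so q_1 = (-0.7428, -0.5571, 0.3714).
q_1·a_2 = (-0.7428)·2 + (-0.5571)·1 + 0.3714·2 = -1.2999.
u_2 = a_2 + 1.2999·q_1 = (1.0345, 0.2759, 2.4828).
‖u_2‖ = 2.7038, so q_2 = (0.3826, 0.1020, 0.9183).
Qᵀb = (-0.3714, -3.1374).
Back-substitute: x_2 = -3.1374/2.7038 = -1.1604.
x_1 = (-0.3714 + 1.2999·(-1.1604))/5.3852 = -0.3491.

x = (-0.3491, -1.1604)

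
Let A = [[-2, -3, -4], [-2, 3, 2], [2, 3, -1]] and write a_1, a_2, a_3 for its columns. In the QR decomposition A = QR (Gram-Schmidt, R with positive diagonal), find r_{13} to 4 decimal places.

r_{13} = 0.5774

e_1 = a_1/‖a_1‖ = (-2, -2, 2)/3.4641 = (-0.5774, -0.5774, 0.5774).
r_{13} = e_1·a_3 = 0.5774.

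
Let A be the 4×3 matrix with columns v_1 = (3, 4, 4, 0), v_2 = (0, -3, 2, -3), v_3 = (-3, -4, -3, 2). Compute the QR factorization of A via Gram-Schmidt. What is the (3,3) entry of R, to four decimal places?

v_1 = (3, 4, 4, 0); ‖v_1‖ = 6.4031, so e_1 = (0.4685, 0.6247, 0.6247, 0.0000).
e_1·v_2 = 0.4685·0 + 0.6247·(-3) + 0.6247·2 + 0.0000·(-3) = -0.6247.
u_2 = v_2 + 0.6247·e_1 = (0.2927, -2.6098, 2.3902, -3.0000).
‖u_2‖ = 4.6486, so e_2 = (0.0630, -0.5614, 0.5142, -0.6454).
e_1·v_3 = 0.4685·(-3) + 0.6247·(-4) + 0.6247·(-3) + 0.0000·2 = -5.7784; e_2·v_3 = 0.0630·(-3) + (-0.5614)·(-4) + 0.5142·(-3) + (-0.6454)·2 = -0.7765.
u_3 = v_3 + 5.7784·e_1 + 0.7765·e_2 = (-0.2438, -0.8262, 1.0090, 1.4989).
r_{33} = ‖u_3‖ = 2.0017.

r_{33} = 2.0017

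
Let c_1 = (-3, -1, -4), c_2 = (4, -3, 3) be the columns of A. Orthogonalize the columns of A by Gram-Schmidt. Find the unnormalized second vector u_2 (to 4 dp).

u_2 = (1.5769, -3.8077, -0.2308)

q_1 = c_1/‖c_1‖ = (-3, -1, -4)/5.0990 = (-0.5883, -0.1961, -0.7845).
r_{12} = q_1·c_2 = -4.1184.
u_2 = c_2 + 4.1184·q_1 = (1.5769, -3.8077, -0.2308).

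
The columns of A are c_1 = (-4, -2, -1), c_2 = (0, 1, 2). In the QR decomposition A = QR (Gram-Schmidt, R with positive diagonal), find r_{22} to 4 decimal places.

r_{22} = 2.0587

q_1 = c_1/‖c_1‖ = (-4, -2, -1)/4.5826 = (-0.8729, -0.4364, -0.2182).
r_{12} = q_1·c_2 = -0.8729.
u_2 = c_2 + 0.8729·q_1 = (-0.7619, 0.6190, 1.8095).
r_{22} = ‖u_2‖ = 2.0587.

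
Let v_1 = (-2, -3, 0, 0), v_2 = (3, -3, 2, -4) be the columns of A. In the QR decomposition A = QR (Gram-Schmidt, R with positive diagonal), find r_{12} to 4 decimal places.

v_1 = (-2, -3, 0, 0); ‖v_1‖ = 3.6056, so e_1 = (-0.5547, -0.8321, 0.0000, 0.0000).
r_{12} = e_1·v_2 = 0.8321.

r_{12} = 0.8321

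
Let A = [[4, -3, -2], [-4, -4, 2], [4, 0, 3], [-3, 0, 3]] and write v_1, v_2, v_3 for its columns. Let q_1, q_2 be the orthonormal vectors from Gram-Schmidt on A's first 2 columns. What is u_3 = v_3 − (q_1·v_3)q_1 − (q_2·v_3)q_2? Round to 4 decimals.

u_3 = (-1.2321, 0.9241, 3.8999, 2.3251)

v_1 = (4, -4, 4, -3); ‖v_1‖ = 7.5498, so q_1 = (0.5298, -0.5298, 0.5298, -0.3974).
q_1·v_2 = 0.5298·(-3) + (-0.5298)·(-4) + 0.5298·0 + (-0.3974)·0 = 0.5298.
u_2 = v_2 − 0.5298·q_1 = (-3.2807, -3.7193, -0.2807, 0.2105).
‖u_2‖ = 4.9719, so q_2 = (-0.6599, -0.7481, -0.0565, 0.0423).
q_1·v_3 = 0.5298·(-2) + (-0.5298)·2 + 0.5298·3 + (-0.3974)·3 = -1.7219; q_2·v_3 = (-0.6599)·(-2) + (-0.7481)·2 + (-0.0565)·3 + 0.0423·3 = -0.2188.
u_3 = v_3 + 1.7219·q_1 + 0.2188·q_2 = (-1.2321, 0.9241, 3.8999, 2.3251).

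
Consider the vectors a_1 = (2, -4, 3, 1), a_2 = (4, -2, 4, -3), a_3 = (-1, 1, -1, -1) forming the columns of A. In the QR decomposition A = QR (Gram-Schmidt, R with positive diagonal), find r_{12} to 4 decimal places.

a_1 = (2, -4, 3, 1); ‖a_1‖ = 5.4772, so q_1 = (0.3651, -0.7303, 0.5477, 0.1826).
r_{12} = q_1·a_2 = 4.5644.

r_{12} = 4.5644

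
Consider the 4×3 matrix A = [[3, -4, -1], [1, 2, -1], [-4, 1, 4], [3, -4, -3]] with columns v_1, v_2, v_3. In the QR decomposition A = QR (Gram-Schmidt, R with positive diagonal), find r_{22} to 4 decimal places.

q_1 = v_1/‖v_1‖ = (3, 1, -4, 3)/5.9161 = (0.5071, 0.1690, -0.6761, 0.5071).
r_{12} = q_1·v_2 = -4.3948.
u_2 = v_2 + 4.3948·q_1 = (-1.7714, 2.7429, -1.9714, -1.7714).
r_{22} = ‖u_2‖ = 4.2054.

r_{22} = 4.2054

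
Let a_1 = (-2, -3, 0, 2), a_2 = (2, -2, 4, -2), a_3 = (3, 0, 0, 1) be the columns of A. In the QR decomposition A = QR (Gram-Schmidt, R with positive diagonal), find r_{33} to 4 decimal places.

r_{33} = 2.9343

a_1 = (-2, -3, 0, 2); ‖a_1‖ = 4.1231, so q_1 = (-0.4851, -0.7276, 0.0000, 0.4851).
q_1·a_2 = (-0.4851)·2 + (-0.7276)·(-2) + 0.0000·4 + 0.4851·(-2) = -0.4851.
u_2 = a_2 + 0.4851·q_1 = (1.7647, -2.3529, 4.0000, -1.7647).
‖u_2‖ = 5.2692, so q_2 = (0.3349, -0.4465, 0.7591, -0.3349).
q_1·a_3 = (-0.4851)·3 + (-0.7276)·0 + 0.0000·0 + 0.4851·1 = -0.9701; q_2·a_3 = 0.3349·3 + (-0.4465)·0 + 0.7591·0 + (-0.3349)·1 = 0.6698.
u_3 = a_3 + 0.9701·q_1 − 0.6698·q_2 = (2.3051, -0.4068, -0.5085, 1.6949).
r_{33} = ‖u_3‖ = 2.9343.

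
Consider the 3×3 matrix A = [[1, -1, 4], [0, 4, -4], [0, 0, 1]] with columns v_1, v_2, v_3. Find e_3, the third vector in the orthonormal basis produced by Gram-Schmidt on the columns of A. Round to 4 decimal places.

e_3 = (0.0000, 0.0000, 1.0000)

v_1 = (1, 0, 0); ‖v_1‖ = 1.0000, so e_1 = (1.0000, 0.0000, 0.0000).
e_1·v_2 = 1.0000·(-1) + 0.0000·4 + 0.0000·0 = -1.0000.
u_2 = v_2 + 1.0000·e_1 = (0.0000, 4.0000, 0.0000).
‖u_2‖ = 4.0000, so e_2 = (0.0000, 1.0000, 0.0000).
e_1·v_3 = 1.0000·4 + 0.0000·(-4) + 0.0000·1 = 4.0000; e_2·v_3 = 0.0000·4 + 1.0000·(-4) + 0.0000·1 = -4.0000.
u_3 = v_3 − 4.0000·e_1 + 4.0000·e_2 = (0.0000, 0.0000, 1.0000).
‖u_3‖ = 1.0000, so e_3 = (0.0000, 0.0000, 1.0000).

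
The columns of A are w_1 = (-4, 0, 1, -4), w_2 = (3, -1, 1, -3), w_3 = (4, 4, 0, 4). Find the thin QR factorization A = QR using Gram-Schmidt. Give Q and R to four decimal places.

Q = [[-0.6963, 0.6985, 0.1464], [0.0000, -0.2238, 0.9471], [0.1741, 0.2170, 0.2749], [-0.6963, -0.6442, -0.0777]], R = [[5.7446, 0.1741, -5.5705], [0.0000, 4.4687, -0.6781], [0.0000, 0.0000, 4.0632]]

w_1 = (-4, 0, 1, -4); ‖w_1‖ = 5.7446, so e_1 = (-0.6963, 0.0000, 0.1741, -0.6963).
e_1·w_2 = (-0.6963)·3 + 0.0000·(-1) + 0.1741·1 + (-0.6963)·(-3) = 0.1741.
u_2 = w_2 − 0.1741·e_1 = (3.1212, -1.0000, 0.9697, -2.8788).
‖u_2‖ = 4.4687, so e_2 = (0.6985, -0.2238, 0.2170, -0.6442).
e_1·w_3 = (-0.6963)·4 + 0.0000·4 + 0.1741·0 + (-0.6963)·4 = -5.5705; e_2·w_3 = 0.6985·4 + (-0.2238)·4 + 0.2170·0 + (-0.6442)·4 = -0.6781.
u_3 = w_3 + 5.5705·e_1 + 0.6781·e_2 = (0.5948, 3.8483, 1.1168, -0.3156).
‖u_3‖ = 4.0632, so e_3 = (0.1464, 0.9471, 0.2749, -0.0777).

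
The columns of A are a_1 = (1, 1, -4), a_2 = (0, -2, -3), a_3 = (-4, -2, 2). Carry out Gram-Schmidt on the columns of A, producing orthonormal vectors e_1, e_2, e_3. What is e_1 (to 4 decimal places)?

a_1 = (1, 1, -4); ‖a_1‖ = 4.2426, so e_1 = (0.2357, 0.2357, -0.9428).

e_1 = (0.2357, 0.2357, -0.9428)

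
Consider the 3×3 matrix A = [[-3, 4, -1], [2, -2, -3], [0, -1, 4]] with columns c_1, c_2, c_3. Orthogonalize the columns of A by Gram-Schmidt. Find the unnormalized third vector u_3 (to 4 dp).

u_3 = (-0.3529, -0.5294, -0.3529)

e_1 = c_1/‖c_1‖ = (-3, 2, 0)/3.6056 = (-0.8321, 0.5547, 0.0000).
r_{12} = e_1·c_2 = -4.4376.
u_2 = c_2 + 4.4376·e_1 = (0.3077, 0.4615, -1.0000).
‖u_2‖ = 1.1435, so e_2 = (0.2691, 0.4036, -0.8745).
r_{13} = e_1·c_3 = -0.8321; r_{23} = e_2·c_3 = -4.9778.
u_3 = c_3 + 0.8321·e_1 + 4.9778·e_2 = (-0.3529, -0.5294, -0.3529).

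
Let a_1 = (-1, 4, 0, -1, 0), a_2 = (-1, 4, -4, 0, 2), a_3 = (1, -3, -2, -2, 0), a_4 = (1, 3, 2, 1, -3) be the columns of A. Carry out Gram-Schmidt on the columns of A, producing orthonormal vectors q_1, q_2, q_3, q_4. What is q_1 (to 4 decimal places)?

q_1 = a_1/‖a_1‖ = (-1, 4, 0, -1, 0)/4.2426 = (-0.2357, 0.9428, 0.0000, -0.2357, 0.0000).

q_1 = (-0.2357, 0.9428, 0.0000, -0.2357, 0.0000)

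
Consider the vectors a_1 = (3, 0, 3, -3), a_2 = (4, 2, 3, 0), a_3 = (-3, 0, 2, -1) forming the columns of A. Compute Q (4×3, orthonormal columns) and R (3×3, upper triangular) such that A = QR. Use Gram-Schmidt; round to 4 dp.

e_1 = a_1/‖a_1‖ = (3, 0, 3, -3)/5.1962 = (0.5774, 0.0000, 0.5774, -0.5774).
r_{12} = e_1·a_2 = 4.0415.
u_2 = a_2 − 4.0415·e_1 = (1.6667, 2.0000, 0.6667, 2.3333).
‖u_2‖ = 3.5590, so e_2 = (0.4683, 0.5620, 0.1873, 0.6556).
r_{13} = e_1·a_3 = 0.0000; r_{23} = e_2·a_3 = -1.6859.
u_3 = a_3 + 0.0000·e_1 + 1.6859·e_2 = (-2.2105, 0.9474, 2.3158, 0.1053).
‖u_3‖ = 3.3403, so e_3 = (-0.6618, 0.2836, 0.6933, 0.0315).

Q = [[0.5774, 0.4683, -0.6618], [0.0000, 0.5620, 0.2836], [0.5774, 0.1873, 0.6933], [-0.5774, 0.6556, 0.0315]], R = [[5.1962, 4.0415, 0.0000], [0.0000, 3.5590, -1.6859], [0.0000, 0.0000, 3.3403]]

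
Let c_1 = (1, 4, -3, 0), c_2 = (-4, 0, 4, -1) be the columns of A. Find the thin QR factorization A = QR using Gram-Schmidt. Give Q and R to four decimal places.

c_1 = (1, 4, -3, 0); ‖c_1‖ = 5.0990, so e_1 = (0.1961, 0.7845, -0.5883, 0.0000).
e_1·c_2 = 0.1961·(-4) + 0.7845·0 + (-0.5883)·4 + 0.0000·(-1) = -3.1379.
u_2 = c_2 + 3.1379·e_1 = (-3.3846, 2.4615, 2.1538, -1.0000).
‖u_2‖ = 4.8118, so e_2 = (-0.7034, 0.5116, 0.4476, -0.2078).

Q = [[0.1961, -0.7034], [0.7845, 0.5116], [-0.5883, 0.4476], [0.0000, -0.2078]], R = [[5.0990, -3.1379], [0.0000, 4.8118]]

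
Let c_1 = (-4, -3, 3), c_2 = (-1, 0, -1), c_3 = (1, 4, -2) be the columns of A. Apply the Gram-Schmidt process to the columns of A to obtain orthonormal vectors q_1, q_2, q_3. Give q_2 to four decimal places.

q_2 = (-0.6286, 0.0629, -0.7752)

c_1 = (-4, -3, 3); ‖c_1‖ = 5.8310, so q_1 = (-0.6860, -0.5145, 0.5145).
q_1·c_2 = (-0.6860)·(-1) + (-0.5145)·0 + 0.5145·(-1) = 0.1715.
u_2 = c_2 − 0.1715·q_1 = (-0.8824, 0.0882, -1.0882).
‖u_2‖ = 1.4038, so q_2 = (-0.6286, 0.0629, -0.7752).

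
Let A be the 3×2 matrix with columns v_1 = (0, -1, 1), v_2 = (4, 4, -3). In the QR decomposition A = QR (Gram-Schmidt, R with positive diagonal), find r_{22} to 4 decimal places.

r_{22} = 4.0620

v_1 = (0, -1, 1); ‖v_1‖ = 1.4142, so e_1 = (0.0000, -0.7071, 0.7071).
e_1·v_2 = 0.0000·4 + (-0.7071)·4 + 0.7071·(-3) = -4.9497.
u_2 = v_2 + 4.9497·e_1 = (4.0000, 0.5000, 0.5000).
r_{22} = ‖u_2‖ = 4.0620.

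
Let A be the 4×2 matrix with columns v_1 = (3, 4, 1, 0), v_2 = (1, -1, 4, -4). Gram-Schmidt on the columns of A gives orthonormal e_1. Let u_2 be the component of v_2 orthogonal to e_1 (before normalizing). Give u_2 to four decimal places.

v_1 = (3, 4, 1, 0); ‖v_1‖ = 5.0990, so e_1 = (0.5883, 0.7845, 0.1961, 0.0000).
e_1·v_2 = 0.5883·1 + 0.7845·(-1) + 0.1961·4 + 0.0000·(-4) = 0.5883.
u_2 = v_2 − 0.5883·e_1 = (0.6538, -1.4615, 3.8846, -4.0000).

u_2 = (0.6538, -1.4615, 3.8846, -4.0000)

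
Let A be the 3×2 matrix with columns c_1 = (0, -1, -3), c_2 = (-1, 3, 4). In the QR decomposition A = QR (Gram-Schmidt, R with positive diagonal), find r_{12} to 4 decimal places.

e_1 = c_1/‖c_1‖ = (0, -1, -3)/3.1623 = (0.0000, -0.3162, -0.9487).
r_{12} = e_1·c_2 = -4.7434.

r_{12} = -4.7434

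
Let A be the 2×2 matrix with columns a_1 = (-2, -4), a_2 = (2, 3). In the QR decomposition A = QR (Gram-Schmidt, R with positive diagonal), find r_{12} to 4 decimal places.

r_{12} = -3.5777

a_1 = (-2, -4); ‖a_1‖ = 4.4721, so q_1 = (-0.4472, -0.8944).
r_{12} = q_1·a_2 = -3.5777.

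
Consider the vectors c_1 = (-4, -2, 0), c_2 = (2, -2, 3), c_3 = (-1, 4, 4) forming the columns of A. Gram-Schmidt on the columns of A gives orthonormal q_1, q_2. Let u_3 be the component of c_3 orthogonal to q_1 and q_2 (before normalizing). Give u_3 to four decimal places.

u_3 = (-1.8889, 3.7778, 3.7778)

c_1 = (-4, -2, 0); ‖c_1‖ = 4.4721, so q_1 = (-0.8944, -0.4472, 0.0000).
q_1·c_2 = (-0.8944)·2 + (-0.4472)·(-2) + 0.0000·3 = -0.8944.
u_2 = c_2 + 0.8944·q_1 = (1.2000, -2.4000, 3.0000).
‖u_2‖ = 4.0249, so q_2 = (0.2981, -0.5963, 0.7454).
q_1·c_3 = (-0.8944)·(-1) + (-0.4472)·4 + 0.0000·4 = -0.8944; q_2·c_3 = 0.2981·(-1) + (-0.5963)·4 + 0.7454·4 = 0.2981.
u_3 = c_3 + 0.8944·q_1 − 0.2981·q_2 = (-1.8889, 3.7778, 3.7778).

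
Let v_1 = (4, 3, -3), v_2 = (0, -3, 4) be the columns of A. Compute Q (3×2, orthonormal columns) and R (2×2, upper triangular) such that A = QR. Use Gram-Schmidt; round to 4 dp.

v_1 = (4, 3, -3); ‖v_1‖ = 5.8310, so q_1 = (0.6860, 0.5145, -0.5145).
q_1·v_2 = 0.6860·0 + 0.5145·(-3) + (-0.5145)·4 = -3.6015.
u_2 = v_2 + 3.6015·q_1 = (2.4706, -1.1471, 2.1471).
‖u_2‖ = 3.4683, so q_2 = (0.7123, -0.3307, 0.6190).

Q = [[0.6860, 0.7123], [0.5145, -0.3307], [-0.5145, 0.6190]], R = [[5.8310, -3.6015], [0.0000, 3.4683]]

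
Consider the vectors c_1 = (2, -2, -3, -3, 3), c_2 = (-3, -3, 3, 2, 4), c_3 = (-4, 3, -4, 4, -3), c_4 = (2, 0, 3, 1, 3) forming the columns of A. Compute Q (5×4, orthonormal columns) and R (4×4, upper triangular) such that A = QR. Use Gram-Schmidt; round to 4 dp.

c_1 = (2, -2, -3, -3, 3); ‖c_1‖ = 5.9161, so q_1 = (0.3381, -0.3381, -0.5071, -0.5071, 0.5071).
q_1·c_2 = 0.3381·(-3) + (-0.3381)·(-3) + (-0.5071)·3 + (-0.5071)·2 + 0.5071·4 = -0.5071.
u_2 = c_2 + 0.5071·q_1 = (-2.8286, -3.1714, 2.7429, 1.7429, 4.2571).
‖u_2‖ = 6.8369, so q_2 = (-0.4137, -0.4639, 0.4012, 0.2549, 0.6227).
q_1·c_3 = 0.3381·(-4) + (-0.3381)·3 + (-0.5071)·(-4) + (-0.5071)·4 + 0.5071·(-3) = -3.8877; q_2·c_3 = (-0.4137)·(-4) + (-0.4639)·3 + 0.4012·(-4) + 0.2549·4 + 0.6227·(-3) = -2.1898.
u_3 = c_3 + 3.8877·q_1 + 2.1898·q_2 = (-3.5917, 0.6699, -5.0929, 2.5868, 0.3350).
‖u_3‖ = 6.7890, so q_3 = (-0.5290, 0.0987, -0.7502, 0.3810, 0.0493).
q_1·c_4 = 0.3381·2 + (-0.3381)·0 + (-0.5071)·3 + (-0.5071)·1 + 0.5071·3 = 0.1690; q_2·c_4 = (-0.4137)·2 + (-0.4639)·0 + 0.4012·3 + 0.2549·1 + 0.6227·3 = 2.4991; q_3·c_4 = (-0.5290)·2 + 0.0987·0 + (-0.7502)·3 + 0.3810·1 + 0.0493·3 = -2.7796.
u_4 = c_4 − 0.1690·q_1 − 2.4991·q_2 + 2.7796·q_3 = (1.5063, 1.4907, -0.0020, 1.5077, 1.4953).
‖u_4‖ = 3.0000, so q_4 = (0.5021, 0.4969, -0.0007, 0.5026, 0.4984).

Q = [[0.3381, -0.4137, -0.5290, 0.5021], [-0.3381, -0.4639, 0.0987, 0.4969], [-0.5071, 0.4012, -0.7502, -0.0007], [-0.5071, 0.2549, 0.3810, 0.5026], [0.5071, 0.6227, 0.0493, 0.4984]], R = [[5.9161, -0.5071, -3.8877, 0.1690], [0.0000, 6.8369, -2.1898, 2.4991], [0.0000, 0.0000, 6.7890, -2.7796], [0.0000, 0.0000, 0.0000, 3.0000]]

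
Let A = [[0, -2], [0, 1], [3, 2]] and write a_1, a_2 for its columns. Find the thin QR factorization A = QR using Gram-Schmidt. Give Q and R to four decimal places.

Q = [[0.0000, -0.8944], [0.0000, 0.4472], [1.0000, 0.0000]], R = [[3.0000, 2.0000], [0.0000, 2.2361]]

q_1 = a_1/‖a_1‖ = (0, 0, 3)/3.0000 = (0.0000, 0.0000, 1.0000).
r_{12} = q_1·a_2 = 2.0000.
u_2 = a_2 − 2.0000·q_1 = (-2.0000, 1.0000, 0.0000).
‖u_2‖ = 2.2361, so q_2 = (-0.8944, 0.4472, 0.0000).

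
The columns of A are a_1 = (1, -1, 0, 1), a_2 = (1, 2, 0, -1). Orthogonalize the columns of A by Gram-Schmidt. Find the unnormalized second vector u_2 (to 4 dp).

u_2 = (1.6667, 1.3333, 0.0000, -0.3333)

a_1 = (1, -1, 0, 1); ‖a_1‖ = 1.7321, so e_1 = (0.5774, -0.5774, 0.0000, 0.5774).
e_1·a_2 = 0.5774·1 + (-0.5774)·2 + 0.0000·0 + 0.5774·(-1) = -1.1547.
u_2 = a_2 + 1.1547·e_1 = (1.6667, 1.3333, 0.0000, -0.3333).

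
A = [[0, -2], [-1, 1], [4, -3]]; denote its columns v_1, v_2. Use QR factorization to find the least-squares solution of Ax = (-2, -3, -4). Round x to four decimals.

q_1 = v_1/‖v_1‖ = (0, -1, 4)/4.1231 = (0.0000, -0.2425, 0.9701).
r_{12} = q_1·v_2 = -3.1530.
u_2 = v_2 + 3.1530·q_1 = (-2.0000, 0.2353, 0.0588).
‖u_2‖ = 2.0147, so q_2 = (-0.9927, 0.1168, 0.0292).
Qᵀb = (-3.1530, 1.5183).
Back-substitute: x_2 = 1.5183/2.0147 = 0.7536.
x_1 = (-3.1530 + 3.1530·0.7536)/4.1231 = -0.1884.

x = (-0.1884, 0.7536)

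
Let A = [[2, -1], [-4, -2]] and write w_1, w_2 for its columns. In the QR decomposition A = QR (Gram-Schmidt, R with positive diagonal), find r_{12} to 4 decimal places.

r_{12} = 1.3416

q_1 = w_1/‖w_1‖ = (2, -4)/4.4721 = (0.4472, -0.8944).
r_{12} = q_1·w_2 = 1.3416.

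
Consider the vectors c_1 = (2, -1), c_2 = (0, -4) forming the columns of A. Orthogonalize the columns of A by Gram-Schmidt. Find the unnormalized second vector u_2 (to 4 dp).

u_2 = (-1.6000, -3.2000)

c_1 = (2, -1); ‖c_1‖ = 2.2361, so q_1 = (0.8944, -0.4472).
q_1·c_2 = 0.8944·0 + (-0.4472)·(-4) = 1.7889.
u_2 = c_2 − 1.7889·q_1 = (-1.6000, -3.2000).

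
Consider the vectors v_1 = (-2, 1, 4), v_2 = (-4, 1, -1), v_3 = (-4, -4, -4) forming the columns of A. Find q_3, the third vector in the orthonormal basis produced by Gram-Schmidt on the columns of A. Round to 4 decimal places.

q_3 = (-0.2661, -0.9580, 0.1064)

q_1 = v_1/‖v_1‖ = (-2, 1, 4)/4.5826 = (-0.4364, 0.2182, 0.8729).
r_{12} = q_1·v_2 = 1.0911.
u_2 = v_2 − 1.0911·q_1 = (-3.5238, 0.7619, -1.9524).
‖u_2‖ = 4.0999, so q_2 = (-0.8595, 0.1858, -0.4762).
r_{13} = q_1·v_3 = -2.6186; r_{23} = q_2·v_3 = 4.5994.
u_3 = v_3 + 2.6186·q_1 − 4.5994·q_2 = (-1.1898, -4.2833, 0.4759).
‖u_3‖ = 4.4709, so q_3 = (-0.2661, -0.9580, 0.1064).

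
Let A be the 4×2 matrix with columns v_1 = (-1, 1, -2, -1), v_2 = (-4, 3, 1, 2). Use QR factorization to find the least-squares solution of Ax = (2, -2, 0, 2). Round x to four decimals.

x = (-0.7463, -0.2587)

e_1 = v_1/‖v_1‖ = (-1, 1, -2, -1)/2.6458 = (-0.3780, 0.3780, -0.7559, -0.3780).
r_{12} = e_1·v_2 = 1.1339.
u_2 = v_2 − 1.1339·e_1 = (-3.5714, 2.5714, 1.8571, 2.4286).
‖u_2‖ = 5.3586, so e_2 = (-0.6665, 0.4799, 0.3466, 0.4532).
Qᵀb = (-2.2678, -1.3863).
Back-substitute: x_2 = -1.3863/5.3586 = -0.2587.
x_1 = (-2.2678 − 1.1339·(-0.2587))/2.6458 = -0.7463.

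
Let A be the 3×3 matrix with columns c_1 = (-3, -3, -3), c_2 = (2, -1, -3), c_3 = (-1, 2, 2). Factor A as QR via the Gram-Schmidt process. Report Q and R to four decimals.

e_1 = c_1/‖c_1‖ = (-3, -3, -3)/5.1962 = (-0.5774, -0.5774, -0.5774).
r_{12} = e_1·c_2 = 1.1547.
u_2 = c_2 − 1.1547·e_1 = (2.6667, -0.3333, -2.3333).
‖u_2‖ = 3.5590, so e_2 = (0.7493, -0.0937, -0.6556).
r_{13} = e_1·c_3 = -1.7321; r_{23} = e_2·c_3 = -2.2478.
u_3 = c_3 + 1.7321·e_1 + 2.2478·e_2 = (-0.3158, 0.7895, -0.4737).
‖u_3‖ = 0.9733, so e_3 = (-0.3244, 0.8111, -0.4867).

Q = [[-0.5774, 0.7493, -0.3244], [-0.5774, -0.0937, 0.8111], [-0.5774, -0.6556, -0.4867]], R = [[5.1962, 1.1547, -1.7321], [0.0000, 3.5590, -2.2478], [0.0000, 0.0000, 0.9733]]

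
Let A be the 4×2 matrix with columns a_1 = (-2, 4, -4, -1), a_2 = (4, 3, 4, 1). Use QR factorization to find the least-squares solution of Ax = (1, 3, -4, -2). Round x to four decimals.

x = (0.8022, 0.1292)

a_1 = (-2, 4, -4, -1); ‖a_1‖ = 6.0828, so q_1 = (-0.3288, 0.6576, -0.6576, -0.1644).
q_1·a_2 = (-0.3288)·4 + 0.6576·3 + (-0.6576)·4 + (-0.1644)·1 = -2.1372.
u_2 = a_2 + 2.1372·q_1 = (3.2973, 4.4054, 2.5946, 0.6486).
‖u_2‖ = 6.1182, so q_2 = (0.5389, 0.7200, 0.4241, 0.1060).
Qᵀb = (4.6032, 0.7907).
Back-substitute: x_2 = 0.7907/6.1182 = 0.1292.
x_1 = (4.6032 + 2.1372·0.1292)/6.0828 = 0.8022.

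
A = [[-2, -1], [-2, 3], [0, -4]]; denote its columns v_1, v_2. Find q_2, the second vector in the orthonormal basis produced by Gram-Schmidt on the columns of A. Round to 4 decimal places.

v_1 = (-2, -2, 0); ‖v_1‖ = 2.8284, so q_1 = (-0.7071, -0.7071, 0.0000).
q_1·v_2 = (-0.7071)·(-1) + (-0.7071)·3 + 0.0000·(-4) = -1.4142.
u_2 = v_2 + 1.4142·q_1 = (-2.0000, 2.0000, -4.0000).
‖u_2‖ = 4.8990, so q_2 = (-0.4082, 0.4082, -0.8165).

q_2 = (-0.4082, 0.4082, -0.8165)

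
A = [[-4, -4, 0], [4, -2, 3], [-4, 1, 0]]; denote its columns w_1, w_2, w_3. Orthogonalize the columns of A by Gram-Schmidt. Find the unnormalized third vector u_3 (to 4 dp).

u_3 = (-0.2419, 1.2097, 1.4516)

e_1 = w_1/‖w_1‖ = (-4, 4, -4)/6.9282 = (-0.5774, 0.5774, -0.5774).
r_{12} = e_1·w_2 = 0.5774.
u_2 = w_2 − 0.5774·e_1 = (-3.6667, -2.3333, 1.3333).
‖u_2‖ = 4.5461, so e_2 = (-0.8066, -0.5133, 0.2933).
r_{13} = e_1·w_3 = 1.7321; r_{23} = e_2·w_3 = -1.5398.
u_3 = w_3 − 1.7321·e_1 + 1.5398·e_2 = (-0.2419, 1.2097, 1.4516).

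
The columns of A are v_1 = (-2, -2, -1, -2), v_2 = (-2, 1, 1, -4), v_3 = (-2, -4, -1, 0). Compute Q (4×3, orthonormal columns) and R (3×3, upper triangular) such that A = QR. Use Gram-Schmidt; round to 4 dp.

v_1 = (-2, -2, -1, -2); ‖v_1‖ = 3.6056, so e_1 = (-0.5547, -0.5547, -0.2774, -0.5547).
e_1·v_2 = (-0.5547)·(-2) + (-0.5547)·1 + (-0.2774)·1 + (-0.5547)·(-4) = 2.4962.
u_2 = v_2 − 2.4962·e_1 = (-0.6154, 2.3846, 1.6923, -2.6154).
‖u_2‖ = 3.9710, so e_2 = (-0.1550, 0.6005, 0.4262, -0.6586).
e_1·v_3 = (-0.5547)·(-2) + (-0.5547)·(-4) + (-0.2774)·(-1) + (-0.5547)·0 = 3.6056; e_2·v_3 = (-0.1550)·(-2) + 0.6005·(-4) + 0.4262·(-1) + (-0.6586)·0 = -2.5182.
u_3 = v_3 − 3.6056·e_1 + 2.5182·e_2 = (-0.3902, -0.4878, 1.0732, 0.3415).
‖u_3‖ = 1.2878, so e_3 = (-0.3030, -0.3788, 0.8333, 0.2651).

Q = [[-0.5547, -0.1550, -0.3030], [-0.5547, 0.6005, -0.3788], [-0.2774, 0.4262, 0.8333], [-0.5547, -0.6586, 0.2651]], R = [[3.6056, 2.4962, 3.6056], [0.0000, 3.9710, -2.5182], [0.0000, 0.0000, 1.2878]]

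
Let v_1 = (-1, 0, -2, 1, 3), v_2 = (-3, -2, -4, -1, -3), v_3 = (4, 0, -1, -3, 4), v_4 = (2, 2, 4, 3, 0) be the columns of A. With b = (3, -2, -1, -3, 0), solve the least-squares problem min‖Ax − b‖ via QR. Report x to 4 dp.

e_1 = v_1/‖v_1‖ = (-1, 0, -2, 1, 3)/3.8730 = (-0.2582, 0.0000, -0.5164, 0.2582, 0.7746).
r_{12} = e_1·v_2 = 0.2582.
u_2 = v_2 − 0.2582·e_1 = (-2.9333, -2.0000, -3.8667, -1.0667, -3.2000).
‖u_2‖ = 6.2397, so e_2 = (-0.4701, -0.3205, -0.6197, -0.1709, -0.5128).
r_{13} = e_1·v_3 = 1.8074; r_{23} = e_2·v_3 = -2.7993.
u_3 = v_3 − 1.8074·e_1 + 2.7993·e_2 = (3.1507, -0.8973, -1.8014, -3.9452, 1.1644).
‖u_3‖ = 5.5585, so e_3 = (0.5668, -0.1614, -0.3241, -0.7098, 0.2095).
r_{14} = e_1·v_4 = -1.8074; r_{24} = e_2·v_4 = -4.5729; r_{34} = e_3·v_4 = -2.6148.
u_4 = v_4 + 1.8074·e_1 + 4.5729·e_2 + 2.6148·e_3 = (0.8657, 0.1122, -0.6145, 0.8291, -0.3975).
‖u_4‖ = 1.4089, so e_4 = (0.6144, 0.0796, -0.4362, 0.5885, -0.2821).
Qᵀb = (-1.0328, 0.3633, 4.4766, 0.3548).
Back-substitute: x_4 = 0.3548/1.4089 = 0.2518.
x_3 = (4.4766 + 2.6148·0.2518)/5.5585 = 0.9238.
x_2 = (0.3633 + 2.7993·0.9238 + 4.5729·0.2518)/6.2397 = 0.6572.
x_1 = (-1.0328 − 0.2582·0.6572 − 1.8074·0.9238 + 1.8074·0.2518)/3.8730 = -0.6241.

x = (-0.6241, 0.6572, 0.9238, 0.2518)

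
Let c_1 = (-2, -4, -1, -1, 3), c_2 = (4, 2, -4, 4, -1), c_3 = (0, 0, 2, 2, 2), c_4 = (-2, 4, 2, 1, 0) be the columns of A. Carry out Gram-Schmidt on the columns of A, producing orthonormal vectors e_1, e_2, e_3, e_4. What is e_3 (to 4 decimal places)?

e_3 = (0.0526, 0.0725, 0.5745, 0.6180, 0.5292)

e_1 = c_1/‖c_1‖ = (-2, -4, -1, -1, 3)/5.5678 = (-0.3592, -0.7184, -0.1796, -0.1796, 0.5388).
r_{12} = e_1·c_2 = -3.4125.
u_2 = c_2 + 3.4125·e_1 = (2.7742, -0.4516, -4.6129, 3.3871, 0.8387).
‖u_2‖ = 6.4308, so e_2 = (0.4314, -0.0702, -0.7173, 0.5267, 0.1304).
r_{13} = e_1·c_3 = 0.3592; r_{23} = e_2·c_3 = -0.1204.
u_3 = c_3 − 0.3592·e_1 + 0.1204·e_2 = (0.1810, 0.2496, 1.9782, 2.1279, 1.8222).
‖u_3‖ = 3.4433, so e_3 = (0.0526, 0.0725, 0.5745, 0.6180, 0.5292).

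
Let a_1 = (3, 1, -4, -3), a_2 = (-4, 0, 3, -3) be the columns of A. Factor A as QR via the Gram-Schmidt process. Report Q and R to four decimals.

a_1 = (3, 1, -4, -3); ‖a_1‖ = 5.9161, so q_1 = (0.5071, 0.1690, -0.6761, -0.5071).
q_1·a_2 = 0.5071·(-4) + 0.1690·0 + (-0.6761)·3 + (-0.5071)·(-3) = -2.5355.
u_2 = a_2 + 2.5355·q_1 = (-2.7143, 0.4286, 1.2857, -4.2857).
‖u_2‖ = 5.2509, so q_2 = (-0.5169, 0.0816, 0.2449, -0.8162).

Q = [[0.5071, -0.5169], [0.1690, 0.0816], [-0.6761, 0.2449], [-0.5071, -0.8162]], R = [[5.9161, -2.5355], [0.0000, 5.2509]]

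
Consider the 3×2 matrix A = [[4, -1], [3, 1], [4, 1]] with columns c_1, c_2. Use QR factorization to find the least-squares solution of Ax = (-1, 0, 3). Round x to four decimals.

c_1 = (4, 3, 4); ‖c_1‖ = 6.4031, so q_1 = (0.6247, 0.4685, 0.6247).
q_1·c_2 = 0.6247·(-1) + 0.4685·1 + 0.6247·1 = 0.4685.
u_2 = c_2 − 0.4685·q_1 = (-1.2927, 0.7805, 0.7073).
‖u_2‖ = 1.6675, so q_2 = (-0.7752, 0.4681, 0.4242).
Qᵀb = (1.2494, 2.0478).
Back-substitute: x_2 = 2.0478/1.6675 = 1.2281.
x_1 = (1.2494 − 0.4685·1.2281)/6.4031 = 0.1053.

x = (0.1053, 1.2281)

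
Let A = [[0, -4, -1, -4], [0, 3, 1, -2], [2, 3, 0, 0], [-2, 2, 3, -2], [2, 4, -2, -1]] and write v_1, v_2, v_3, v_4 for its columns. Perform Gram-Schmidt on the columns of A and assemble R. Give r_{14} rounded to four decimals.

r_{14} = 0.5774

v_1 = (0, 0, 2, -2, 2); ‖v_1‖ = 3.4641, so e_1 = (0.0000, 0.0000, 0.5774, -0.5774, 0.5774).
r_{14} = e_1·v_4 = 0.5774.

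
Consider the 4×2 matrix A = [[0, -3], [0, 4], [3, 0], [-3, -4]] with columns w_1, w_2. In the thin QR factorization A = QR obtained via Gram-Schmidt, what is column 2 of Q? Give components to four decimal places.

e_1 = w_1/‖w_1‖ = (0, 0, 3, -3)/4.2426 = (0.0000, 0.0000, 0.7071, -0.7071).
r_{12} = e_1·w_2 = 2.8284.
u_2 = w_2 − 2.8284·e_1 = (-3.0000, 4.0000, -2.0000, -2.0000).
‖u_2‖ = 5.7446, so e_2 = (-0.5222, 0.6963, -0.3482, -0.3482).

e_2 = (-0.5222, 0.6963, -0.3482, -0.3482)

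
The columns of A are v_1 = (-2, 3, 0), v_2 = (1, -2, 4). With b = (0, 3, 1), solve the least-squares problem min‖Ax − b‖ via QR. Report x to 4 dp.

v_1 = (-2, 3, 0); ‖v_1‖ = 3.6056, so e_1 = (-0.5547, 0.8321, 0.0000).
e_1·v_2 = (-0.5547)·1 + 0.8321·(-2) + 0.0000·4 = -2.2188.
u_2 = v_2 + 2.2188·e_1 = (-0.2308, -0.1538, 4.0000).
‖u_2‖ = 4.0096, so e_2 = (-0.0576, -0.0384, 0.9976).
Qᵀb = (2.4962, 0.8825).
Back-substitute: x_2 = 0.8825/4.0096 = 0.2201.
x_1 = (2.4962 + 2.2188·0.2201)/3.6056 = 0.8278.

x = (0.8278, 0.2201)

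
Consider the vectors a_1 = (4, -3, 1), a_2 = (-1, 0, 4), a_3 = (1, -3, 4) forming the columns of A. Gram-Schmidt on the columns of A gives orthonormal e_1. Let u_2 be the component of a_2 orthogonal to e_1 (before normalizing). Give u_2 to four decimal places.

u_2 = (-1.0000, 0.0000, 4.0000)

a_1 = (4, -3, 1); ‖a_1‖ = 5.0990, so e_1 = (0.7845, -0.5883, 0.1961).
e_1·a_2 = 0.7845·(-1) + (-0.5883)·0 + 0.1961·4 = 0.0000.
u_2 = a_2 + 0.0000·e_1 = (-1.0000, 0.0000, 4.0000).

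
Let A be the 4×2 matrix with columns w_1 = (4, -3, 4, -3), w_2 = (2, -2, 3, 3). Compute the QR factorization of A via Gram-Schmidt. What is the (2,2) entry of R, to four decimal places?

r_{22} = 4.4967

e_1 = w_1/‖w_1‖ = (4, -3, 4, -3)/7.0711 = (0.5657, -0.4243, 0.5657, -0.4243).
r_{12} = e_1·w_2 = 2.4042.
u_2 = w_2 − 2.4042·e_1 = (0.6400, -0.9800, 1.6400, 4.0200).
r_{22} = ‖u_2‖ = 4.4967.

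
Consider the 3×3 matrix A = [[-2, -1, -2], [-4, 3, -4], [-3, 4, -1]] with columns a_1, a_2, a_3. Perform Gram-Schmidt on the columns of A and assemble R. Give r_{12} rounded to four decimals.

a_1 = (-2, -4, -3); ‖a_1‖ = 5.3852, so e_1 = (-0.3714, -0.7428, -0.5571).
r_{12} = e_1·a_2 = -4.0853.

r_{12} = -4.0853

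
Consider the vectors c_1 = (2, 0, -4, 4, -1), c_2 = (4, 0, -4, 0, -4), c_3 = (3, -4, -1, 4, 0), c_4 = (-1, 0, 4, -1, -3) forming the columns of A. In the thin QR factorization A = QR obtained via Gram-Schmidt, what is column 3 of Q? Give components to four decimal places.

c_1 = (2, 0, -4, 4, -1); ‖c_1‖ = 6.0828, so e_1 = (0.3288, 0.0000, -0.6576, 0.6576, -0.1644).
e_1·c_2 = 0.3288·4 + 0.0000·0 + (-0.6576)·(-4) + 0.6576·0 + (-0.1644)·(-4) = 4.6032.
u_2 = c_2 − 4.6032·e_1 = (2.4865, 0.0000, -0.9730, -3.0270, -3.2432).
‖u_2‖ = 5.1779, so e_2 = (0.4802, 0.0000, -0.1879, -0.5846, -0.6264).
e_1·c_3 = 0.3288·3 + 0.0000·(-4) + (-0.6576)·(-1) + 0.6576·4 + (-0.1644)·0 = 4.2744; e_2·c_3 = 0.4802·3 + 0.0000·(-4) + (-0.1879)·(-1) + (-0.5846)·4 + (-0.6264)·0 = -0.7099.
u_3 = c_3 − 4.2744·e_1 + 0.7099·e_2 = (1.9355, -4.0000, 1.6774, 0.7742, 0.2581).
‖u_3‖ = 4.8193, so e_3 = (0.4016, -0.8300, 0.3481, 0.1606, 0.0535).

e_3 = (0.4016, -0.8300, 0.3481, 0.1606, 0.0535)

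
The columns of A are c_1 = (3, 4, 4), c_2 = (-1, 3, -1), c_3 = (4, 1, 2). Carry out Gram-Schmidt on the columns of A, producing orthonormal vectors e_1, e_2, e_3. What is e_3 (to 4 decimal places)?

e_3 = (0.7752, 0.0485, -0.6299)

c_1 = (3, 4, 4); ‖c_1‖ = 6.4031, so e_1 = (0.4685, 0.6247, 0.6247).
e_1·c_2 = 0.4685·(-1) + 0.6247·3 + 0.6247·(-1) = 0.7809.
u_2 = c_2 − 0.7809·e_1 = (-1.3659, 2.5122, -1.4878).
‖u_2‖ = 3.2234, so e_2 = (-0.4237, 0.7794, -0.4616).
e_1·c_3 = 0.4685·4 + 0.6247·1 + 0.6247·2 = 3.7482; e_2·c_3 = (-0.4237)·4 + 0.7794·1 + (-0.4616)·2 = -1.8387.
u_3 = c_3 − 3.7482·e_1 + 1.8387·e_2 = (1.4648, 0.0915, -1.1901).
‖u_3‖ = 1.8896, so e_3 = (0.7752, 0.0485, -0.6299).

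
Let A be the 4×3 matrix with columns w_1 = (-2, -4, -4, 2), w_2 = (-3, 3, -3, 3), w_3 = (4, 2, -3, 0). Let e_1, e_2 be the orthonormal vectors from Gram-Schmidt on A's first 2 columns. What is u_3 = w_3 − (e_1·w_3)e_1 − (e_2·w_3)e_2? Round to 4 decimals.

u_3 = (4.1111, 1.0556, -3.1667, -0.1111)

e_1 = w_1/‖w_1‖ = (-2, -4, -4, 2)/6.3246 = (-0.3162, -0.6325, -0.6325, 0.3162).
r_{12} = e_1·w_2 = 1.8974.
u_2 = w_2 − 1.8974·e_1 = (-2.4000, 4.2000, -1.8000, 2.4000).
‖u_2‖ = 5.6921, so e_2 = (-0.4216, 0.7379, -0.3162, 0.4216).
r_{13} = e_1·w_3 = -0.6325; r_{23} = e_2·w_3 = 0.7379.
u_3 = w_3 + 0.6325·e_1 − 0.7379·e_2 = (4.1111, 1.0556, -3.1667, -0.1111).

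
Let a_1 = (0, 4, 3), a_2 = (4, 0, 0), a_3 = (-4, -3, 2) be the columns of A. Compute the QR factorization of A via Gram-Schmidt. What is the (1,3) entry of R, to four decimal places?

r_{13} = -1.2000

a_1 = (0, 4, 3); ‖a_1‖ = 5.0000, so e_1 = (0.0000, 0.8000, 0.6000).
r_{13} = e_1·a_3 = -1.2000.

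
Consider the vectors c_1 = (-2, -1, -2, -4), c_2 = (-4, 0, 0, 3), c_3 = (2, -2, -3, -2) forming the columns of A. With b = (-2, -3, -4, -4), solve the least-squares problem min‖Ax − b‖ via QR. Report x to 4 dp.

c_1 = (-2, -1, -2, -4); ‖c_1‖ = 5.0000, so e_1 = (-0.4000, -0.2000, -0.4000, -0.8000).
e_1·c_2 = (-0.4000)·(-4) + (-0.2000)·0 + (-0.4000)·0 + (-0.8000)·3 = -0.8000.
u_2 = c_2 + 0.8000·e_1 = (-4.3200, -0.1600, -0.3200, 2.3600).
‖u_2‖ = 4.9356, so e_2 = (-0.8753, -0.0324, -0.0648, 0.4782).
e_1·c_3 = (-0.4000)·2 + (-0.2000)·(-2) + (-0.4000)·(-3) + (-0.8000)·(-2) = 2.4000; e_2·c_3 = (-0.8753)·2 + (-0.0324)·(-2) + (-0.0648)·(-3) + 0.4782·(-2) = -2.4475.
u_3 = c_3 − 2.4000·e_1 + 2.4475·e_2 = (0.8177, -1.5993, -2.1987, 1.0903).
‖u_3‖ = 3.0413, so e_3 = (0.2689, -0.5259, -0.7229, 0.3585).
Qᵀb = (6.2000, 0.1945, 2.4976).
Back-substitute: x_3 = 2.4976/3.0413 = 0.8212.
x_2 = (0.1945 + 2.4475·0.8212)/4.9356 = 0.4467.
x_1 = (6.2000 + 0.8000·0.4467 − 2.4000·0.8212)/5.0000 = 0.9173.

x = (0.9173, 0.4467, 0.8212)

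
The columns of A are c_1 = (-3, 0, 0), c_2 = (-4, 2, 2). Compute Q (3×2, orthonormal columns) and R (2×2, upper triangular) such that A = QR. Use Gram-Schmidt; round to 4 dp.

c_1 = (-3, 0, 0); ‖c_1‖ = 3.0000, so e_1 = (-1.0000, 0.0000, 0.0000).
e_1·c_2 = (-1.0000)·(-4) + 0.0000·2 + 0.0000·2 = 4.0000.
u_2 = c_2 − 4.0000·e_1 = (0.0000, 2.0000, 2.0000).
‖u_2‖ = 2.8284, so e_2 = (0.0000, 0.7071, 0.7071).

Q = [[-1.0000, 0.0000], [0.0000, 0.7071], [0.0000, 0.7071]], R = [[3.0000, 4.0000], [0.0000, 2.8284]]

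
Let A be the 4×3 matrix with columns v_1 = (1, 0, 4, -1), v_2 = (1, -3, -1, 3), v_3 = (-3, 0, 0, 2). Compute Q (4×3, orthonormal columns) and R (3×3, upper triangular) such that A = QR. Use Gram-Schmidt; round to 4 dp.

Q = [[0.2357, 0.3143, -0.8314], [0.0000, -0.7071, 0.0655], [0.9428, 0.0786, 0.3202], [-0.2357, 0.6285, 0.4494]], R = [[4.2426, -1.4142, -1.1785], [0.0000, 4.2426, 0.3143], [0.0000, 0.0000, 3.3930]]

v_1 = (1, 0, 4, -1); ‖v_1‖ = 4.2426, so e_1 = (0.2357, 0.0000, 0.9428, -0.2357).
e_1·v_2 = 0.2357·1 + 0.0000·(-3) + 0.9428·(-1) + (-0.2357)·3 = -1.4142.
u_2 = v_2 + 1.4142·e_1 = (1.3333, -3.0000, 0.3333, 2.6667).
‖u_2‖ = 4.2426, so e_2 = (0.3143, -0.7071, 0.0786, 0.6285).
e_1·v_3 = 0.2357·(-3) + 0.0000·0 + 0.9428·0 + (-0.2357)·2 = -1.1785; e_2·v_3 = 0.3143·(-3) + (-0.7071)·0 + 0.0786·0 + 0.6285·2 = 0.3143.
u_3 = v_3 + 1.1785·e_1 − 0.3143·e_2 = (-2.8210, 0.2222, 1.0864, 1.5247).
‖u_3‖ = 3.3930, so e_3 = (-0.8314, 0.0655, 0.3202, 0.4494).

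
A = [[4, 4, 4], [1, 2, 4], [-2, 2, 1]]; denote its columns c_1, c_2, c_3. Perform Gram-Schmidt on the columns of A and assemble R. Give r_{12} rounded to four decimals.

c_1 = (4, 1, -2); ‖c_1‖ = 4.5826, so q_1 = (0.8729, 0.2182, -0.4364).
r_{12} = q_1·c_2 = 3.0551.

r_{12} = 3.0551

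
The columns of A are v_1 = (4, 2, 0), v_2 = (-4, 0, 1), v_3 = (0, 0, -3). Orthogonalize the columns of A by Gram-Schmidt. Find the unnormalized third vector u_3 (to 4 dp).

u_3 = (-0.5714, 1.1429, -2.2857)

v_1 = (4, 2, 0); ‖v_1‖ = 4.4721, so q_1 = (0.8944, 0.4472, 0.0000).
q_1·v_2 = 0.8944·(-4) + 0.4472·0 + 0.0000·1 = -3.5777.
u_2 = v_2 + 3.5777·q_1 = (-0.8000, 1.6000, 1.0000).
‖u_2‖ = 2.0494, so q_2 = (-0.3904, 0.7807, 0.4880).
q_1·v_3 = 0.8944·0 + 0.4472·0 + 0.0000·(-3) = 0.0000; q_2·v_3 = (-0.3904)·0 + 0.7807·0 + 0.4880·(-3) = -1.4639.
u_3 = v_3 + 0.0000·q_1 + 1.4639·q_2 = (-0.5714, 1.1429, -2.2857).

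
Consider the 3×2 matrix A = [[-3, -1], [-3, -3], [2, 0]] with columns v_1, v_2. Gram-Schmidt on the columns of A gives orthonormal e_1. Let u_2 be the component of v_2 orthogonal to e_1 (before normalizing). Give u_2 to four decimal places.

v_1 = (-3, -3, 2); ‖v_1‖ = 4.6904, so e_1 = (-0.6396, -0.6396, 0.4264).
e_1·v_2 = (-0.6396)·(-1) + (-0.6396)·(-3) + 0.4264·0 = 2.5584.
u_2 = v_2 − 2.5584·e_1 = (0.6364, -1.3636, -1.0909).

u_2 = (0.6364, -1.3636, -1.0909)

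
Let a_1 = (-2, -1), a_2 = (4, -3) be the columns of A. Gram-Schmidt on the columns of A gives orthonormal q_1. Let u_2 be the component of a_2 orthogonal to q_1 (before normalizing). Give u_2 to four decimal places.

u_2 = (2.0000, -4.0000)

a_1 = (-2, -1); ‖a_1‖ = 2.2361, so q_1 = (-0.8944, -0.4472).
q_1·a_2 = (-0.8944)·4 + (-0.4472)·(-3) = -2.2361.
u_2 = a_2 + 2.2361·q_1 = (2.0000, -4.0000).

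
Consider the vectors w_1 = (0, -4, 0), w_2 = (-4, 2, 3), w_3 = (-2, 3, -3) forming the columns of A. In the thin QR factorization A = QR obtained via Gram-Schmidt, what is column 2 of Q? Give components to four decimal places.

w_1 = (0, -4, 0); ‖w_1‖ = 4.0000, so e_1 = (0.0000, -1.0000, 0.0000).
e_1·w_2 = 0.0000·(-4) + (-1.0000)·2 + 0.0000·3 = -2.0000.
u_2 = w_2 + 2.0000·e_1 = (-4.0000, 0.0000, 3.0000).
‖u_2‖ = 5.0000, so e_2 = (-0.8000, 0.0000, 0.6000).

e_2 = (-0.8000, 0.0000, 0.6000)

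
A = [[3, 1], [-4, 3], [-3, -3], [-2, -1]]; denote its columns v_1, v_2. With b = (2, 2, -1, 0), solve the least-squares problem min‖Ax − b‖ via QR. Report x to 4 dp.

v_1 = (3, -4, -3, -2); ‖v_1‖ = 6.1644, so e_1 = (0.4867, -0.6489, -0.4867, -0.3244).
e_1·v_2 = 0.4867·1 + (-0.6489)·3 + (-0.4867)·(-3) + (-0.3244)·(-1) = 0.3244.
u_2 = v_2 − 0.3244·e_1 = (0.8421, 3.2105, -2.8421, -0.8947).
‖u_2‖ = 4.4604, so e_2 = (0.1888, 0.7198, -0.6372, -0.2006).
Qᵀb = (0.1622, 2.4544).
Back-substitute: x_2 = 2.4544/4.4604 = 0.5503.
x_1 = (0.1622 − 0.3244·0.5503)/6.1644 = -0.0026.

x = (-0.0026, 0.5503)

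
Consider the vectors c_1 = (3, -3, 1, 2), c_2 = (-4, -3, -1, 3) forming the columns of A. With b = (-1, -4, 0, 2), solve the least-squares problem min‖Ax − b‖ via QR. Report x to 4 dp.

x = (0.5131, 0.5993)

c_1 = (3, -3, 1, 2); ‖c_1‖ = 4.7958, so e_1 = (0.6255, -0.6255, 0.2085, 0.4170).
e_1·c_2 = 0.6255·(-4) + (-0.6255)·(-3) + 0.2085·(-1) + 0.4170·3 = 0.4170.
u_2 = c_2 − 0.4170·e_1 = (-4.2609, -2.7391, -1.0870, 2.8261).
‖u_2‖ = 5.9014, so e_2 = (-0.7220, -0.4642, -0.1842, 0.4789).
Qᵀb = (2.7107, 3.5364).
Back-substitute: x_2 = 3.5364/5.9014 = 0.5993.
x_1 = (2.7107 − 0.4170·0.5993)/4.7958 = 0.5131.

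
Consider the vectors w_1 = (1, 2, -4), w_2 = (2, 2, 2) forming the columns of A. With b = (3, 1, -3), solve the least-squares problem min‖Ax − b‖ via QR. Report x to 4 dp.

q_1 = w_1/‖w_1‖ = (1, 2, -4)/4.5826 = (0.2182, 0.4364, -0.8729).
r_{12} = q_1·w_2 = -0.4364.
u_2 = w_2 + 0.4364·q_1 = (2.0952, 2.1905, 1.6190).
‖u_2‖ = 3.4365, so q_2 = (0.6097, 0.6374, 0.4711).
Qᵀb = (3.7097, 1.0531).
Back-substitute: x_2 = 1.0531/3.4365 = 0.3065.
x_1 = (3.7097 + 0.4364·0.3065)/4.5826 = 0.8387.

x = (0.8387, 0.3065)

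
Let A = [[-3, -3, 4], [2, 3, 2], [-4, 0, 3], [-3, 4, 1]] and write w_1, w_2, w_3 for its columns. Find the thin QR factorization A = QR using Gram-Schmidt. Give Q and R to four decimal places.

Q = [[-0.4867, -0.4755, 0.5410], [0.3244, 0.4891, 0.8046], [-0.6489, 0.0543, 0.1448], [-0.4867, 0.7292, -0.1977]], R = [[6.1644, 0.4867, -3.7311], [0.0000, 5.8106, -0.0317], [0.0000, 0.0000, 4.0097]]

w_1 = (-3, 2, -4, -3); ‖w_1‖ = 6.1644, so q_1 = (-0.4867, 0.3244, -0.6489, -0.4867).
q_1·w_2 = (-0.4867)·(-3) + 0.3244·3 + (-0.6489)·0 + (-0.4867)·4 = 0.4867.
u_2 = w_2 − 0.4867·q_1 = (-2.7632, 2.8421, 0.3158, 4.2368).
‖u_2‖ = 5.8106, so q_2 = (-0.4755, 0.4891, 0.0543, 0.7292).
q_1·w_3 = (-0.4867)·4 + 0.3244·2 + (-0.6489)·3 + (-0.4867)·1 = -3.7311; q_2·w_3 = (-0.4755)·4 + 0.4891·2 + 0.0543·3 + 0.7292·1 = -0.0317.
u_3 = w_3 + 3.7311·q_1 + 0.0317·q_2 = (2.1691, 3.2260, 0.5807, -0.7927).
‖u_3‖ = 4.0097, so q_3 = (0.5410, 0.8046, 0.1448, -0.1977).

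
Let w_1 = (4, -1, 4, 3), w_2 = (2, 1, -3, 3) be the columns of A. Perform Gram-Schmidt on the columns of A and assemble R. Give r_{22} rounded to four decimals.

e_1 = w_1/‖w_1‖ = (4, -1, 4, 3)/6.4807 = (0.6172, -0.1543, 0.6172, 0.4629).
r_{12} = e_1·w_2 = 0.6172.
u_2 = w_2 − 0.6172·e_1 = (1.6190, 1.0952, -3.3810, 2.7143).
r_{22} = ‖u_2‖ = 4.7559.

r_{22} = 4.7559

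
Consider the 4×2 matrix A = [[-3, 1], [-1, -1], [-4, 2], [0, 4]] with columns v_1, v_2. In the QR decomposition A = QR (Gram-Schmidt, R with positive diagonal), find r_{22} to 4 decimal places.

r_{22} = 4.2607

e_1 = v_1/‖v_1‖ = (-3, -1, -4, 0)/5.0990 = (-0.5883, -0.1961, -0.7845, 0.0000).
r_{12} = e_1·v_2 = -1.9612.
u_2 = v_2 + 1.9612·e_1 = (-0.1538, -1.3846, 0.4615, 4.0000).
r_{22} = ‖u_2‖ = 4.2607.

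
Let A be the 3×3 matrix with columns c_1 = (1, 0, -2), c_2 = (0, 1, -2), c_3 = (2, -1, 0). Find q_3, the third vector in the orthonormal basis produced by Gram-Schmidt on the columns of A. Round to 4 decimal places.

c_1 = (1, 0, -2); ‖c_1‖ = 2.2361, so q_1 = (0.4472, 0.0000, -0.8944).
q_1·c_2 = 0.4472·0 + 0.0000·1 + (-0.8944)·(-2) = 1.7889.
u_2 = c_2 − 1.7889·q_1 = (-0.8000, 1.0000, -0.4000).
‖u_2‖ = 1.3416, so q_2 = (-0.5963, 0.7454, -0.2981).
q_1·c_3 = 0.4472·2 + 0.0000·(-1) + (-0.8944)·0 = 0.8944; q_2·c_3 = (-0.5963)·2 + 0.7454·(-1) + (-0.2981)·0 = -1.9379.
u_3 = c_3 − 0.8944·q_1 + 1.9379·q_2 = (0.4444, 0.4444, 0.2222).
‖u_3‖ = 0.6667, so q_3 = (0.6667, 0.6667, 0.3333).

q_3 = (0.6667, 0.6667, 0.3333)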